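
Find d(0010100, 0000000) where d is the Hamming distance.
XOR = 0010100, count of 1s = 2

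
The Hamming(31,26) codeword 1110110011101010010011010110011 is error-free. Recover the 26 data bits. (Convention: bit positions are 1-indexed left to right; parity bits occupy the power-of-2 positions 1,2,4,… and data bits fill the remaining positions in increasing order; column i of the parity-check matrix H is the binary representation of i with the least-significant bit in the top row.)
Parity bits occupy power-of-2 positions; data bits are at positions {3,5,6,7,9,10,11,12,13,14,15,17,18,19,20,21,22,23,24,25,26,27,28,29,30,31} (1-indexed).
Extract: c[3]=1 c[5]=1 c[6]=1 c[7]=0 c[9]=1 c[10]=1 c[11]=1 c[12]=0 c[13]=1 c[14]=0 c[15]=1 c[17]=0 c[18]=1 c[19]=0 c[20]=0 c[21]=1 c[22]=1 c[23]=0 c[24]=1 c[25]=0 c[26]=1 c[27]=1 c[28]=0 c[29]=0 c[30]=1 c[31]=1
Data = 11101110101010011010110011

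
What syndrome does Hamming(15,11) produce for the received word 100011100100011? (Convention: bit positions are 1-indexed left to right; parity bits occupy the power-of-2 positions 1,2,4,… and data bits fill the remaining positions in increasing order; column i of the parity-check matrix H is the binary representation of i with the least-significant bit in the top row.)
Syndrome s = H · r^T (mod 2), r = 100011100100011:
  s[0] = (101010101010101)·(100011100100011) mod 2 = 1+0+0+0+1+0+1+0+0+0+0+0+0+0+1 mod 2 = 0
  s[1] = (011001100110011)·(100011100100011) mod 2 = 0+0+0+0+0+1+1+0+0+1+0+0+0+1+1 mod 2 = 1
  s[2] = (000111100001111)·(100011100100011) mod 2 = 0+0+0+0+1+1+1+0+0+0+0+0+0+1+1 mod 2 = 1
  s[3] = (000000011111111)·(100011100100011) mod 2 = 0+0+0+0+0+0+0+0+0+1+0+0+0+1+1 mod 2 = 1
Syndrome = 0111
Non-zero syndrome: error at position 14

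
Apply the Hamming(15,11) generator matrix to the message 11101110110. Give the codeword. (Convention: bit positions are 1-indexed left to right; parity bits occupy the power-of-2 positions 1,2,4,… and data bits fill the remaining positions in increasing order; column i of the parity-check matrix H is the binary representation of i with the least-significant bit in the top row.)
Codeword c = d · G (mod 2), d = 11101110110:
  c[0] = d·G[:,0] = (11101110110)·(11011010101) mod 2 = 1+1+0+0+1+0+1+0+1+0+0 mod 2 = 1
  c[1] = d·G[:,1] = (11101110110)·(10110110011) mod 2 = 1+0+1+0+0+1+1+0+0+1+0 mod 2 = 1
  c[2] = d·G[:,2] = (11101110110)·(10000000000) mod 2 = 1+0+0+0+0+0+0+0+0+0+0 mod 2 = 1
  c[3] = d·G[:,3] = (11101110110)·(01110001111) mod 2 = 0+1+1+0+0+0+0+0+1+1+0 mod 2 = 0
  c[4] = d·G[:,4] = (11101110110)·(01000000000) mod 2 = 0+1+0+0+0+0+0+0+0+0+0 mod 2 = 1
  c[5] = d·G[:,5] = (11101110110)·(00100000000) mod 2 = 0+0+1+0+0+0+0+0+0+0+0 mod 2 = 1
  c[6] = d·G[:,6] = (11101110110)·(00010000000) mod 2 = 0+0+0+0+0+0+0+0+0+0+0 mod 2 = 0
  c[7] = d·G[:,7] = (11101110110)·(00001111111) mod 2 = 0+0+0+0+1+1+1+0+1+1+0 mod 2 = 1
  c[8] = d·G[:,8] = (11101110110)·(00001000000) mod 2 = 0+0+0+0+1+0+0+0+0+0+0 mod 2 = 1
  c[9] = d·G[:,9] = (11101110110)·(00000100000) mod 2 = 0+0+0+0+0+1+0+0+0+0+0 mod 2 = 1
  c[10] = d·G[:,10] = (11101110110)·(00000010000) mod 2 = 0+0+0+0+0+0+1+0+0+0+0 mod 2 = 1
  c[11] = d·G[:,11] = (11101110110)·(00000001000) mod 2 = 0+0+0+0+0+0+0+0+0+0+0 mod 2 = 0
  c[12] = d·G[:,12] = (11101110110)·(00000000100) mod 2 = 0+0+0+0+0+0+0+0+1+0+0 mod 2 = 1
  c[13] = d·G[:,13] = (11101110110)·(00000000010) mod 2 = 0+0+0+0+0+0+0+0+0+1+0 mod 2 = 1
  c[14] = d·G[:,14] = (11101110110)·(00000000001) mod 2 = 0+0+0+0+0+0+0+0+0+0+0 mod 2 = 0
Codeword = 111011011110110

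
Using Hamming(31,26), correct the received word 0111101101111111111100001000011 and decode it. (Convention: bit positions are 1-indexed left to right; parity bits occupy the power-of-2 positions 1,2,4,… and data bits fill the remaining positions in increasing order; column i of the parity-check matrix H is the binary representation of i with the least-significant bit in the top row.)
Syndrome s = H · r^T (mod 2), r = 0111101101111111111100001000011:
  s[0] = (1010101010101010101010101010101)·(0111101101111111111100001000011) mod 2 = 0+0+1+0+1+0+1+0+0+0+1+0+1+0+1+0+1+0+1+0+0+0+0+0+1+0+0+0+0+0+1 mod 2 = 0
  s[1] = (0110011001100110011001100110011)·(0111101101111111111100001000011) mod 2 = 0+1+1+0+0+0+1+0+0+1+1+0+0+1+1+0+0+1+1+0+0+0+0+0+0+0+0+0+0+1+1 mod 2 = 1
  s[2] = (0001111000011110000111100001111)·(0111101101111111111100001000011) mod 2 = 0+0+0+1+1+0+1+0+0+0+0+1+1+1+1+0+0+0+0+1+0+0+0+0+0+0+0+0+0+1+1 mod 2 = 0
  s[3] = (0000000111111110000000011111111)·(0111101101111111111100001000011) mod 2 = 0+0+0+0+0+0+0+1+0+1+1+1+1+1+1+0+0+0+0+0+0+0+0+0+1+0+0+0+0+1+1 mod 2 = 0
  s[4] = (0000000000000001111111111111111)·(0111101101111111111100001000011) mod 2 = 0+0+0+0+0+0+0+0+0+0+0+0+0+0+0+1+1+1+1+1+0+0+0+0+1+0+0+0+0+1+1 mod 2 = 0
Syndrome = 01000
Column 2 of H equals this syndrome → error at bit 2 (1-indexed).
Flip bit 2: 0111101101111111111100001000011 → 0011101101111111111100001000011
Extract data bits at positions {3,5,6,7,9,10,11,12,13,14,15,17,18,19,20,21,22,23,24,25,26,27,28,29,30,31}: 11010111111111100001000011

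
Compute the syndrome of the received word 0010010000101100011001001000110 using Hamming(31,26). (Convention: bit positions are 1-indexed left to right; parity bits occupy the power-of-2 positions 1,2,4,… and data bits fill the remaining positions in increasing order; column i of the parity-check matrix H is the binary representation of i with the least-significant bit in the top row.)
Syndrome s = H · r^T (mod 2), r = 0010010000101100011001001000110:
  s[0] = (1010101010101010101010101010101)·(0010010000101100011001001000110) mod 2 = 0+0+1+0+0+0+0+0+0+0+1+0+1+0+0+0+0+0+1+0+0+0+0+0+1+0+0+0+1+0+0 mod 2 = 0
  s[1] = (0110011001100110011001100110011)·(0010010000101100011001001000110) mod 2 = 0+0+1+0+0+1+0+0+0+0+1+0+0+1+0+0+0+1+1+0+0+1+0+0+0+0+0+0+0+1+0 mod 2 = 0
  s[2] = (0001111000011110000111100001111)·(0010010000101100011001001000110) mod 2 = 0+0+0+0+0+1+0+0+0+0+0+0+1+1+0+0+0+0+0+0+0+1+0+0+0+0+0+0+1+1+0 mod 2 = 0
  s[3] = (0000000111111110000000011111111)·(0010010000101100011001001000110) mod 2 = 0+0+0+0+0+0+0+0+0+0+1+0+1+1+0+0+0+0+0+0+0+0+0+0+1+0+0+0+1+1+0 mod 2 = 0
  s[4] = (0000000000000001111111111111111)·(0010010000101100011001001000110) mod 2 = 0+0+0+0+0+0+0+0+0+0+0+0+0+0+0+0+0+1+1+0+0+1+0+0+1+0+0+0+1+1+0 mod 2 = 0
Syndrome = 00000
s = 0: no error detected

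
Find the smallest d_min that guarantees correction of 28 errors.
Correcting t errors requires d_min ≥ 2t + 1 = 2·28 + 1 = 57.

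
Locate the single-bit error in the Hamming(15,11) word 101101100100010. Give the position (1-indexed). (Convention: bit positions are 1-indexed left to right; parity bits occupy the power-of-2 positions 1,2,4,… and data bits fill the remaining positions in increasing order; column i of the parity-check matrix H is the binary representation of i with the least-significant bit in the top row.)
Syndrome s = H · r^T (mod 2), r = 101101100100010:
  s[0] = (101010101010101)·(101101100100010) mod 2 = 1+0+1+0+0+0+1+0+0+0+0+0+0+0+0 mod 2 = 1
  s[1] = (011001100110011)·(101101100100010) mod 2 = 0+0+1+0+0+1+1+0+0+1+0+0+0+1+0 mod 2 = 1
  s[2] = (000111100001111)·(101101100100010) mod 2 = 0+0+0+1+0+1+1+0+0+0+0+0+0+1+0 mod 2 = 0
  s[3] = (000000011111111)·(101101100100010) mod 2 = 0+0+0+0+0+0+0+0+0+1+0+0+0+1+0 mod 2 = 0
Syndrome = 1100
Column i of H is the binary representation of i, so the syndrome is the binary index of the flipped bit.
Read s = 1100 with s[0] as LSB: 1·2^0 + 1·2^1 + 0·2^2 + 0·2^3 = 3.
Error is at bit position 3.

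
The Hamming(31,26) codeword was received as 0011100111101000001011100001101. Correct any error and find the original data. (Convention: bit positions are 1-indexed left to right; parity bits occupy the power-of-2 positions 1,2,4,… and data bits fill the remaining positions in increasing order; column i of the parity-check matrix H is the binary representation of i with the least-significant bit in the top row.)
Syndrome s = H · r^T (mod 2), r = 0011100111101000001011100001101:
  s[0] = (1010101010101010101010101010101)·(0011100111101000001011100001101) mod 2 = 0+0+1+0+1+0+0+0+1+0+1+0+1+0+0+0+0+0+1+0+1+0+1+0+0+0+0+0+1+0+1 mod 2 = 0
  s[1] = (0110011001100110011001100110011)·(0011100111101000001011100001101) mod 2 = 0+0+1+0+0+0+0+0+0+1+1+0+0+0+0+0+0+0+1+0+0+1+1+0+0+0+0+0+0+0+1 mod 2 = 1
  s[2] = (0001111000011110000111100001111)·(0011100111101000001011100001101) mod 2 = 0+0+0+1+1+0+0+0+0+0+0+0+1+0+0+0+0+0+0+0+1+1+1+0+0+0+0+1+1+0+1 mod 2 = 1
  s[3] = (0000000111111110000000011111111)·(0011100111101000001011100001101) mod 2 = 0+0+0+0+0+0+0+1+1+1+1+0+1+0+0+0+0+0+0+0+0+0+0+0+0+0+0+1+1+0+1 mod 2 = 0
  s[4] = (0000000000000001111111111111111)·(0011100111101000001011100001101) mod 2 = 0+0+0+0+0+0+0+0+0+0+0+0+0+0+0+0+0+0+1+0+1+1+1+0+0+0+0+1+1+0+1 mod 2 = 1
Syndrome = 01101
Column 22 of H equals this syndrome → error at bit 22 (1-indexed).
Flip bit 22: 0011100111101000001011100001101 → 0011100111101000001010100001101
Extract data bits at positions {3,5,6,7,9,10,11,12,13,14,15,17,18,19,20,21,22,23,24,25,26,27,28,29,30,31}: 11001110100001010100001101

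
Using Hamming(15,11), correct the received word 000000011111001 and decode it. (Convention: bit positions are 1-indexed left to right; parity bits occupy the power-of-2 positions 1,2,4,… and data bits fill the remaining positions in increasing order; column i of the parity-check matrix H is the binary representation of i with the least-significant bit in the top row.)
Syndrome s = H · r^T (mod 2), r = 000000011111001:
  s[0] = (101010101010101)·(000000011111001) mod 2 = 0+0+0+0+0+0+0+0+1+0+1+0+0+0+1 mod 2 = 1
  s[1] = (011001100110011)·(000000011111001) mod 2 = 0+0+0+0+0+0+0+0+0+1+1+0+0+0+1 mod 2 = 1
  s[2] = (000111100001111)·(000000011111001) mod 2 = 0+0+0+0+0+0+0+0+0+0+0+1+0+0+1 mod 2 = 0
  s[3] = (000000011111111)·(000000011111001) mod 2 = 0+0+0+0+0+0+0+1+1+1+1+1+0+0+1 mod 2 = 0
Syndrome = 1100
Column 3 of H equals this syndrome → error at bit 3 (1-indexed).
Flip bit 3: 000000011111001 → 001000011111001
Extract data bits at positions {3,5,6,7,9,10,11,12,13,14,15}: 10001111001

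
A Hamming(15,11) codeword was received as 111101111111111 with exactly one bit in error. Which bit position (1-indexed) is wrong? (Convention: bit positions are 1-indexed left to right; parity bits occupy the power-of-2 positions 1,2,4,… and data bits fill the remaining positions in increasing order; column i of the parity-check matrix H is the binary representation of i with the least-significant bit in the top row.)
Syndrome s = H · r^T (mod 2), r = 111101111111111:
  s[0] = (101010101010101)·(111101111111111) mod 2 = 1+0+1+0+0+0+1+0+1+0+1+0+1+0+1 mod 2 = 1
  s[1] = (011001100110011)·(111101111111111) mod 2 = 0+1+1+0+0+1+1+0+0+1+1+0+0+1+1 mod 2 = 0
  s[2] = (000111100001111)·(111101111111111) mod 2 = 0+0+0+1+0+1+1+0+0+0+0+1+1+1+1 mod 2 = 1
  s[3] = (000000011111111)·(111101111111111) mod 2 = 0+0+0+0+0+0+0+1+1+1+1+1+1+1+1 mod 2 = 0
Syndrome = 1010
Column i of H is the binary representation of i, so the syndrome is the binary index of the flipped bit.
Read s = 1010 with s[0] as LSB: 1·2^0 + 0·2^1 + 1·2^2 + 0·2^3 = 5.
Error is at bit position 5.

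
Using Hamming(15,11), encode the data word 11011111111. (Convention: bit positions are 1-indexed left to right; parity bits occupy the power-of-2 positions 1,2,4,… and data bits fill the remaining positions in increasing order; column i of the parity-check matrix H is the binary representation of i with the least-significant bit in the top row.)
Codeword c = d · G (mod 2), d = 11011111111:
  c[0] = d·G[:,0] = (11011111111)·(11011010101) mod 2 = 1+1+0+1+1+0+1+0+1+0+1 mod 2 = 1
  c[1] = d·G[:,1] = (11011111111)·(10110110011) mod 2 = 1+0+0+1+0+1+1+0+0+1+1 mod 2 = 0
  c[2] = d·G[:,2] = (11011111111)·(10000000000) mod 2 = 1+0+0+0+0+0+0+0+0+0+0 mod 2 = 1
  c[3] = d·G[:,3] = (11011111111)·(01110001111) mod 2 = 0+1+0+1+0+0+0+1+1+1+1 mod 2 = 0
  c[4] = d·G[:,4] = (11011111111)·(01000000000) mod 2 = 0+1+0+0+0+0+0+0+0+0+0 mod 2 = 1
  c[5] = d·G[:,5] = (11011111111)·(00100000000) mod 2 = 0+0+0+0+0+0+0+0+0+0+0 mod 2 = 0
  c[6] = d·G[:,6] = (11011111111)·(00010000000) mod 2 = 0+0+0+1+0+0+0+0+0+0+0 mod 2 = 1
  c[7] = d·G[:,7] = (11011111111)·(00001111111) mod 2 = 0+0+0+0+1+1+1+1+1+1+1 mod 2 = 1
  c[8] = d·G[:,8] = (11011111111)·(00001000000) mod 2 = 0+0+0+0+1+0+0+0+0+0+0 mod 2 = 1
  c[9] = d·G[:,9] = (11011111111)·(00000100000) mod 2 = 0+0+0+0+0+1+0+0+0+0+0 mod 2 = 1
  c[10] = d·G[:,10] = (11011111111)·(00000010000) mod 2 = 0+0+0+0+0+0+1+0+0+0+0 mod 2 = 1
  c[11] = d·G[:,11] = (11011111111)·(00000001000) mod 2 = 0+0+0+0+0+0+0+1+0+0+0 mod 2 = 1
  c[12] = d·G[:,12] = (11011111111)·(00000000100) mod 2 = 0+0+0+0+0+0+0+0+1+0+0 mod 2 = 1
  c[13] = d·G[:,13] = (11011111111)·(00000000010) mod 2 = 0+0+0+0+0+0+0+0+0+1+0 mod 2 = 1
  c[14] = d·G[:,14] = (11011111111)·(00000000001) mod 2 = 0+0+0+0+0+0+0+0+0+0+1 mod 2 = 1
Codeword = 101010111111111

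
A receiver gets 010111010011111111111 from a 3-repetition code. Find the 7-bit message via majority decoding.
Split into 3-bit blocks and majority-vote each:
  block 1 = 010: 1 ones, 2 zeros → 0
  block 2 = 111: 3 ones, 0 zeros → 1
  block 3 = 010: 1 ones, 2 zeros → 0
  block 4 = 011: 2 ones, 1 zeros → 1
  block 5 = 111: 3 ones, 0 zeros → 1
  block 6 = 111: 3 ones, 0 zeros → 1
  block 7 = 111: 3 ones, 0 zeros → 1
Decoded = 0101111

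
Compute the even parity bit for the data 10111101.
Sum of data bits: 1+0+1+1+1+1+0+1 = 6.
6 mod 2 = 0, so parity bit = 0.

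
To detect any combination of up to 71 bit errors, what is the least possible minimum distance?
Detecting e errors requires d_min ≥ e + 1 = 71 + 1 = 72.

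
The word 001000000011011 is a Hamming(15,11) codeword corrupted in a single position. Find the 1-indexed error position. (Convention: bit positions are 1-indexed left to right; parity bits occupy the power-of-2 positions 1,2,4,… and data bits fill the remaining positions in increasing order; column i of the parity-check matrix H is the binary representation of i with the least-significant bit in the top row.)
Syndrome s = H · r^T (mod 2), r = 001000000011011:
  s[0] = (101010101010101)·(001000000011011) mod 2 = 0+0+1+0+0+0+0+0+0+0+1+0+0+0+1 mod 2 = 1
  s[1] = (011001100110011)·(001000000011011) mod 2 = 0+0+1+0+0+0+0+0+0+0+1+0+0+1+1 mod 2 = 0
  s[2] = (000111100001111)·(001000000011011) mod 2 = 0+0+0+0+0+0+0+0+0+0+0+1+0+1+1 mod 2 = 1
  s[3] = (000000011111111)·(001000000011011) mod 2 = 0+0+0+0+0+0+0+0+0+0+1+1+0+1+1 mod 2 = 0
Syndrome = 1010
Column i of H is the binary representation of i, so the syndrome is the binary index of the flipped bit.
Read s = 1010 with s[0] as LSB: 1·2^0 + 0·2^1 + 1·2^2 + 0·2^3 = 5.
Error is at bit position 5.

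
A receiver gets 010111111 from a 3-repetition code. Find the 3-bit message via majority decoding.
Split into 3-bit blocks and majority-vote each:
  block 1 = 010: 1 ones, 2 zeros → 0
  block 2 = 111: 3 ones, 0 zeros → 1
  block 3 = 111: 3 ones, 0 zeros → 1
Decoded = 011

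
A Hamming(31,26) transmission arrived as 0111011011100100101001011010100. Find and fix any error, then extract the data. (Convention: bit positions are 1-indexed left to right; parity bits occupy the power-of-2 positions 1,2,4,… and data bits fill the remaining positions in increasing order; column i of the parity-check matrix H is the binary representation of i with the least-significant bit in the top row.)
Syndrome s = H · r^T (mod 2), r = 0111011011100100101001011010100:
  s[0] = (1010101010101010101010101010101)·(0111011011100100101001011010100) mod 2 = 0+0+1+0+0+0+1+0+1+0+1+0+0+0+0+0+1+0+1+0+0+0+0+0+1+0+1+0+1+0+0 mod 2 = 1
  s[1] = (0110011001100110011001100110011)·(0111011011100100101001011010100) mod 2 = 0+1+1+0+0+1+1+0+0+1+1+0+0+1+0+0+0+0+1+0+0+1+0+0+0+0+1+0+0+0+0 mod 2 = 0
  s[2] = (0001111000011110000111100001111)·(0111011011100100101001011010100) mod 2 = 0+0+0+1+0+1+1+0+0+0+0+0+0+1+0+0+0+0+0+0+0+1+0+0+0+0+0+0+1+0+0 mod 2 = 0
  s[3] = (0000000111111110000000011111111)·(0111011011100100101001011010100) mod 2 = 0+0+0+0+0+0+0+0+1+1+1+0+0+1+0+0+0+0+0+0+0+0+0+1+1+0+1+0+1+0+0 mod 2 = 0
  s[4] = (0000000000000001111111111111111)·(0111011011100100101001011010100) mod 2 = 0+0+0+0+0+0+0+0+0+0+0+0+0+0+0+0+1+0+1+0+0+1+0+1+1+0+1+0+1+0+0 mod 2 = 1
Syndrome = 10001
Column 17 of H equals this syndrome → error at bit 17 (1-indexed).
Flip bit 17: 0111011011100100101001011010100 → 0111011011100100001001011010100
Extract data bits at positions {3,5,6,7,9,10,11,12,13,14,15,17,18,19,20,21,22,23,24,25,26,27,28,29,30,31}: 10111110010001001011010100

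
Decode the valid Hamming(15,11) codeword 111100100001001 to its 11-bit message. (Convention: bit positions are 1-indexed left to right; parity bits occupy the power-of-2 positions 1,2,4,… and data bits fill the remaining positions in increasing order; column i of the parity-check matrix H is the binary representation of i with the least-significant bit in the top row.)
Parity bits occupy power-of-2 positions; data bits are at positions {3,5,6,7,9,10,11,12,13,14,15} (1-indexed).
Extract: c[3]=1 c[5]=0 c[6]=0 c[7]=1 c[9]=0 c[10]=0 c[11]=0 c[12]=1 c[13]=0 c[14]=0 c[15]=1
Data = 10010001001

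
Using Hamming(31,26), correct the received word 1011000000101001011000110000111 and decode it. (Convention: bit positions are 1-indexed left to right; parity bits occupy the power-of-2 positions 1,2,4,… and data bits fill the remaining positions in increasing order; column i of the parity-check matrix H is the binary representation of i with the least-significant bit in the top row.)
Syndrome s = H · r^T (mod 2), r = 1011000000101001011000110000111:
  s[0] = (1010101010101010101010101010101)·(1011000000101001011000110000111) mod 2 = 1+0+1+0+0+0+0+0+0+0+1+0+1+0+0+0+0+0+1+0+0+0+1+0+0+0+0+0+1+0+1 mod 2 = 0
  s[1] = (0110011001100110011001100110011)·(1011000000101001011000110000111) mod 2 = 0+0+1+0+0+0+0+0+0+0+1+0+0+0+0+0+0+1+1+0+0+0+1+0+0+0+0+0+0+1+1 mod 2 = 1
  s[2] = (0001111000011110000111100001111)·(1011000000101001011000110000111) mod 2 = 0+0+0+1+0+0+0+0+0+0+0+0+1+0+0+0+0+0+0+0+0+0+1+0+0+0+0+0+1+1+1 mod 2 = 0
  s[3] = (0000000111111110000000011111111)·(1011000000101001011000110000111) mod 2 = 0+0+0+0+0+0+0+0+0+0+1+0+1+0+0+0+0+0+0+0+0+0+0+1+0+0+0+0+1+1+1 mod 2 = 0
  s[4] = (0000000000000001111111111111111)·(1011000000101001011000110000111) mod 2 = 0+0+0+0+0+0+0+0+0+0+0+0+0+0+0+1+0+1+1+0+0+0+1+1+0+0+0+0+1+1+1 mod 2 = 0
Syndrome = 01000
Column 2 of H equals this syndrome → error at bit 2 (1-indexed).
Flip bit 2: 1011000000101001011000110000111 → 1111000000101001011000110000111
Extract data bits at positions {3,5,6,7,9,10,11,12,13,14,15,17,18,19,20,21,22,23,24,25,26,27,28,29,30,31}: 10000010100011000110000111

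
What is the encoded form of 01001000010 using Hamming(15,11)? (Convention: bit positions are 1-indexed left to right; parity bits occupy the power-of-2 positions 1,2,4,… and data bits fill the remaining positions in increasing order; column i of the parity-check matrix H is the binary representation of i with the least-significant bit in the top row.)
Codeword c = d · G (mod 2), d = 01001000010:
  c[0] = d·G[:,0] = (01001000010)·(11011010101) mod 2 = 0+1+0+0+1+0+0+0+0+0+0 mod 2 = 0
  c[1] = d·G[:,1] = (01001000010)·(10110110011) mod 2 = 0+0+0+0+0+0+0+0+0+1+0 mod 2 = 1
  c[2] = d·G[:,2] = (01001000010)·(10000000000) mod 2 = 0+0+0+0+0+0+0+0+0+0+0 mod 2 = 0
  c[3] = d·G[:,3] = (01001000010)·(01110001111) mod 2 = 0+1+0+0+0+0+0+0+0+1+0 mod 2 = 0
  c[4] = d·G[:,4] = (01001000010)·(01000000000) mod 2 = 0+1+0+0+0+0+0+0+0+0+0 mod 2 = 1
  c[5] = d·G[:,5] = (01001000010)·(00100000000) mod 2 = 0+0+0+0+0+0+0+0+0+0+0 mod 2 = 0
  c[6] = d·G[:,6] = (01001000010)·(00010000000) mod 2 = 0+0+0+0+0+0+0+0+0+0+0 mod 2 = 0
  c[7] = d·G[:,7] = (01001000010)·(00001111111) mod 2 = 0+0+0+0+1+0+0+0+0+1+0 mod 2 = 0
  c[8] = d·G[:,8] = (01001000010)·(00001000000) mod 2 = 0+0+0+0+1+0+0+0+0+0+0 mod 2 = 1
  c[9] = d·G[:,9] = (01001000010)·(00000100000) mod 2 = 0+0+0+0+0+0+0+0+0+0+0 mod 2 = 0
  c[10] = d·G[:,10] = (01001000010)·(00000010000) mod 2 = 0+0+0+0+0+0+0+0+0+0+0 mod 2 = 0
  c[11] = d·G[:,11] = (01001000010)·(00000001000) mod 2 = 0+0+0+0+0+0+0+0+0+0+0 mod 2 = 0
  c[12] = d·G[:,12] = (01001000010)·(00000000100) mod 2 = 0+0+0+0+0+0+0+0+0+0+0 mod 2 = 0
  c[13] = d·G[:,13] = (01001000010)·(00000000010) mod 2 = 0+0+0+0+0+0+0+0+0+1+0 mod 2 = 1
  c[14] = d·G[:,14] = (01001000010)·(00000000001) mod 2 = 0+0+0+0+0+0+0+0+0+0+0 mod 2 = 0
Codeword = 010010001000010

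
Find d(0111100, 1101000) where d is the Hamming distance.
XOR = 1010100, count of 1s = 3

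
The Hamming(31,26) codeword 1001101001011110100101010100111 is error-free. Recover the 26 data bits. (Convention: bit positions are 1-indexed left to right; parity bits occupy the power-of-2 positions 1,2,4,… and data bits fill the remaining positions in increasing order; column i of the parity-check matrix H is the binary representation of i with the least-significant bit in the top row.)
Parity bits occupy power-of-2 positions; data bits are at positions {3,5,6,7,9,10,11,12,13,14,15,17,18,19,20,21,22,23,24,25,26,27,28,29,30,31} (1-indexed).
Extract: c[3]=0 c[5]=1 c[6]=0 c[7]=1 c[9]=0 c[10]=1 c[11]=0 c[12]=1 c[13]=1 c[14]=1 c[15]=1 c[17]=1 c[18]=0 c[19]=0 c[20]=1 c[21]=0 c[22]=1 c[23]=0 c[24]=1 c[25]=0 c[26]=1 c[27]=0 c[28]=0 c[29]=1 c[30]=1 c[31]=1
Data = 01010101111100101010100111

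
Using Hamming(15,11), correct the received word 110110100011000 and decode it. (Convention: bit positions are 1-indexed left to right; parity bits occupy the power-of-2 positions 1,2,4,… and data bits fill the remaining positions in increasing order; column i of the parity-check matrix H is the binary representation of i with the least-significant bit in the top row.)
Syndrome s = H · r^T (mod 2), r = 110110100011000:
  s[0] = (101010101010101)·(110110100011000) mod 2 = 1+0+0+0+1+0+1+0+0+0+1+0+0+0+0 mod 2 = 0
  s[1] = (011001100110011)·(110110100011000) mod 2 = 0+1+0+0+0+0+1+0+0+0+1+0+0+0+0 mod 2 = 1
  s[2] = (000111100001111)·(110110100011000) mod 2 = 0+0+0+1+1+0+1+0+0+0+0+1+0+0+0 mod 2 = 0
  s[3] = (000000011111111)·(110110100011000) mod 2 = 0+0+0+0+0+0+0+0+0+0+1+1+0+0+0 mod 2 = 0
Syndrome = 0100
Column 2 of H equals this syndrome → error at bit 2 (1-indexed).
Flip bit 2: 110110100011000 → 100110100011000
Extract data bits at positions {3,5,6,7,9,10,11,12,13,14,15}: 01010011000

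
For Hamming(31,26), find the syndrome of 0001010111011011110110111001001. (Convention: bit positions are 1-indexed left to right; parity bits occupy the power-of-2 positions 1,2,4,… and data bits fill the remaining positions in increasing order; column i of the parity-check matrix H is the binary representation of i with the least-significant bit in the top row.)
Syndrome s = H · r^T (mod 2), r = 0001010111011011110110111001001:
  s[0] = (1010101010101010101010101010101)·(0001010111011011110110111001001) mod 2 = 0+0+0+0+0+0+0+0+1+0+0+0+1+0+1+0+1+0+0+0+1+0+1+0+1+0+0+0+0+0+1 mod 2 = 0
  s[1] = (0110011001100110011001100110011)·(0001010111011011110110111001001) mod 2 = 0+0+0+0+0+1+0+0+0+1+0+0+0+0+1+0+0+1+0+0+0+0+1+0+0+0+0+0+0+0+1 mod 2 = 0
  s[2] = (0001111000011110000111100001111)·(0001010111011011110110111001001) mod 2 = 0+0+0+1+0+1+0+0+0+0+0+1+1+0+1+0+0+0+0+1+1+0+1+0+0+0+0+1+0+0+1 mod 2 = 0
  s[3] = (0000000111111110000000011111111)·(0001010111011011110110111001001) mod 2 = 0+0+0+0+0+0+0+1+1+1+0+1+1+0+1+0+0+0+0+0+0+0+0+1+1+0+0+1+0+0+1 mod 2 = 0
  s[4] = (0000000000000001111111111111111)·(0001010111011011110110111001001) mod 2 = 0+0+0+0+0+0+0+0+0+0+0+0+0+0+0+1+1+1+0+1+1+0+1+1+1+0+0+1+0+0+1 mod 2 = 0
Syndrome = 00000
s = 0: no error detected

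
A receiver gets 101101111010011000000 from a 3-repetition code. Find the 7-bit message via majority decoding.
Split into 3-bit blocks and majority-vote each:
  block 1 = 101: 2 ones, 1 zeros → 1
  block 2 = 101: 2 ones, 1 zeros → 1
  block 3 = 111: 3 ones, 0 zeros → 1
  block 4 = 010: 1 ones, 2 zeros → 0
  block 5 = 011: 2 ones, 1 zeros → 1
  block 6 = 000: 0 ones, 3 zeros → 0
  block 7 = 000: 0 ones, 3 zeros → 0
Decoded = 1110100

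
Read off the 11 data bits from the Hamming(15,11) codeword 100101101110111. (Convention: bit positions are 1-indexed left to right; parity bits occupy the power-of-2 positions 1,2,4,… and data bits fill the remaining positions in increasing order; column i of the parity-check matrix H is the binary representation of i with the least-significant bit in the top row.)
Parity bits occupy power-of-2 positions; data bits are at positions {3,5,6,7,9,10,11,12,13,14,15} (1-indexed).
Extract: c[3]=0 c[5]=0 c[6]=1 c[7]=1 c[9]=1 c[10]=1 c[11]=1 c[12]=0 c[13]=1 c[14]=1 c[15]=1
Data = 00111110111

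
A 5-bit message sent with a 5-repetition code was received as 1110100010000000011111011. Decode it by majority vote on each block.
Split into 5-bit blocks and majority-vote each:
  block 1 = 11101: 4 ones, 1 zeros → 1
  block 2 = 00010: 1 ones, 4 zeros → 0
  block 3 = 00000: 0 ones, 5 zeros → 0
  block 4 = 00111: 3 ones, 2 zeros → 1
  block 5 = 11011: 4 ones, 1 zeros → 1
Decoded = 10011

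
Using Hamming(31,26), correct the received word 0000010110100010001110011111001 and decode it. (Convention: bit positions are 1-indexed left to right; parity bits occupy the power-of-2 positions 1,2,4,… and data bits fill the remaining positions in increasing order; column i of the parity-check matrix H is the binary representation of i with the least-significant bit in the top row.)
Syndrome s = H · r^T (mod 2), r = 0000010110100010001110011111001:
  s[0] = (1010101010101010101010101010101)·(0000010110100010001110011111001) mod 2 = 0+0+0+0+0+0+0+0+1+0+1+0+0+0+1+0+0+0+1+0+1+0+0+0+1+0+1+0+0+0+1 mod 2 = 0
  s[1] = (0110011001100110011001100110011)·(0000010110100010001110011111001) mod 2 = 0+0+0+0+0+1+0+0+0+0+1+0+0+0+1+0+0+0+1+0+0+0+0+0+0+1+1+0+0+0+1 mod 2 = 1
  s[2] = (0001111000011110000111100001111)·(0000010110100010001110011111001) mod 2 = 0+0+0+0+0+1+0+0+0+0+0+0+0+0+1+0+0+0+0+1+1+0+0+0+0+0+0+1+0+0+1 mod 2 = 0
  s[3] = (0000000111111110000000011111111)·(0000010110100010001110011111001) mod 2 = 0+0+0+0+0+0+0+1+1+0+1+0+0+0+1+0+0+0+0+0+0+0+0+1+1+1+1+1+0+0+1 mod 2 = 0
  s[4] = (0000000000000001111111111111111)·(0000010110100010001110011111001) mod 2 = 0+0+0+0+0+0+0+0+0+0+0+0+0+0+0+0+0+0+1+1+1+0+0+1+1+1+1+1+0+0+1 mod 2 = 1
Syndrome = 01001
Column 18 of H equals this syndrome → error at bit 18 (1-indexed).
Flip bit 18: 0000010110100010001110011111001 → 0000010110100010011110011111001
Extract data bits at positions {3,5,6,7,9,10,11,12,13,14,15,17,18,19,20,21,22,23,24,25,26,27,28,29,30,31}: 00101010001011110011111001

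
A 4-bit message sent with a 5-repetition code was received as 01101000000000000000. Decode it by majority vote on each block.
Split into 5-bit blocks and majority-vote each:
  block 1 = 01101: 3 ones, 2 zeros → 1
  block 2 = 00000: 0 ones, 5 zeros → 0
  block 3 = 00000: 0 ones, 5 zeros → 0
  block 4 = 00000: 0 ones, 5 zeros → 0
Decoded = 1000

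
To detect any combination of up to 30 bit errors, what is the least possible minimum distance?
Detecting e errors requires d_min ≥ e + 1 = 30 + 1 = 31.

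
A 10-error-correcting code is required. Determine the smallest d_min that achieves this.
Correcting t errors requires d_min ≥ 2t + 1 = 2·10 + 1 = 21.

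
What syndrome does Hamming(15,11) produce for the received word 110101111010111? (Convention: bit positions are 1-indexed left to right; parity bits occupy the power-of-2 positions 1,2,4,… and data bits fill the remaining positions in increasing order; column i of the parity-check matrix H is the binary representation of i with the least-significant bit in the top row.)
Syndrome s = H · r^T (mod 2), r = 110101111010111:
  s[0] = (101010101010101)·(110101111010111) mod 2 = 1+0+0+0+0+0+1+0+1+0+1+0+1+0+1 mod 2 = 0
  s[1] = (011001100110011)·(110101111010111) mod 2 = 0+1+0+0+0+1+1+0+0+0+1+0+0+1+1 mod 2 = 0
  s[2] = (000111100001111)·(110101111010111) mod 2 = 0+0+0+1+0+1+1+0+0+0+0+0+1+1+1 mod 2 = 0
  s[3] = (000000011111111)·(110101111010111) mod 2 = 0+0+0+0+0+0+0+1+1+0+1+0+1+1+1 mod 2 = 0
Syndrome = 0000
s = 0: no error detected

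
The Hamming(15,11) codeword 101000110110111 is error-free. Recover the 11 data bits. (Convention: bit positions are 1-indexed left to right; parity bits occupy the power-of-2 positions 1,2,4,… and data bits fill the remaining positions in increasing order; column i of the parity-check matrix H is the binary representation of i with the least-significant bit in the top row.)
Parity bits occupy power-of-2 positions; data bits are at positions {3,5,6,7,9,10,11,12,13,14,15} (1-indexed).
Extract: c[3]=1 c[5]=0 c[6]=0 c[7]=1 c[9]=0 c[10]=1 c[11]=1 c[12]=0 c[13]=1 c[14]=1 c[15]=1
Data = 10010110111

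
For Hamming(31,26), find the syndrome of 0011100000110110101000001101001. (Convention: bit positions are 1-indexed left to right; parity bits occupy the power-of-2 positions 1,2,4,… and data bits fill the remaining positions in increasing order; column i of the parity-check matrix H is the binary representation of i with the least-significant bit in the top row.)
Syndrome s = H · r^T (mod 2), r = 0011100000110110101000001101001:
  s[0] = (1010101010101010101010101010101)·(0011100000110110101000001101001) mod 2 = 0+0+1+0+1+0+0+0+0+0+1+0+0+0+1+0+1+0+1+0+0+0+0+0+1+0+0+0+0+0+1 mod 2 = 0
  s[1] = (0110011001100110011001100110011)·(0011100000110110101000001101001) mod 2 = 0+0+1+0+0+0+0+0+0+0+1+0+0+1+1+0+0+0+1+0+0+0+0+0+0+1+0+0+0+0+1 mod 2 = 1
  s[2] = (0001111000011110000111100001111)·(0011100000110110101000001101001) mod 2 = 0+0+0+1+1+0+0+0+0+0+0+1+0+1+1+0+0+0+0+0+0+0+0+0+0+0+0+1+0+0+1 mod 2 = 1
  s[3] = (0000000111111110000000011111111)·(0011100000110110101000001101001) mod 2 = 0+0+0+0+0+0+0+0+0+0+1+1+0+1+1+0+0+0+0+0+0+0+0+0+1+1+0+1+0+0+1 mod 2 = 0
  s[4] = (0000000000000001111111111111111)·(0011100000110110101000001101001) mod 2 = 0+0+0+0+0+0+0+0+0+0+0+0+0+0+0+0+1+0+1+0+0+0+0+0+1+1+0+1+0+0+1 mod 2 = 0
Syndrome = 01100
Non-zero syndrome: error at position 6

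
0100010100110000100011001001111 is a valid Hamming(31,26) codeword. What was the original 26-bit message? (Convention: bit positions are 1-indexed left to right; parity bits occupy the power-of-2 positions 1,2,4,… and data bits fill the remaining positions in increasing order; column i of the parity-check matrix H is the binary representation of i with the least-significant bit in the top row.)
Parity bits occupy power-of-2 positions; data bits are at positions {3,5,6,7,9,10,11,12,13,14,15,17,18,19,20,21,22,23,24,25,26,27,28,29,30,31} (1-indexed).
Extract: c[3]=0 c[5]=0 c[6]=1 c[7]=0 c[9]=0 c[10]=0 c[11]=1 c[12]=1 c[13]=0 c[14]=0 c[15]=0 c[17]=1 c[18]=0 c[19]=0 c[20]=0 c[21]=1 c[22]=1 c[23]=0 c[24]=0 c[25]=1 c[26]=0 c[27]=0 c[28]=1 c[29]=1 c[30]=1 c[31]=1
Data = 00100011000100011001001111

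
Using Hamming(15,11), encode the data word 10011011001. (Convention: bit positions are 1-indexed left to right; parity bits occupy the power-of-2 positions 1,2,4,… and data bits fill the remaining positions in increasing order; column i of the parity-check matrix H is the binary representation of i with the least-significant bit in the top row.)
Codeword c = d · G (mod 2), d = 10011011001:
  c[0] = d·G[:,0] = (10011011001)·(11011010101) mod 2 = 1+0+0+1+1+0+1+0+0+0+1 mod 2 = 1
  c[1] = d·G[:,1] = (10011011001)·(10110110011) mod 2 = 1+0+0+1+0+0+1+0+0+0+1 mod 2 = 0
  c[2] = d·G[:,2] = (10011011001)·(10000000000) mod 2 = 1+0+0+0+0+0+0+0+0+0+0 mod 2 = 1
  c[3] = d·G[:,3] = (10011011001)·(01110001111) mod 2 = 0+0+0+1+0+0+0+1+0+0+1 mod 2 = 1
  c[4] = d·G[:,4] = (10011011001)·(01000000000) mod 2 = 0+0+0+0+0+0+0+0+0+0+0 mod 2 = 0
  c[5] = d·G[:,5] = (10011011001)·(00100000000) mod 2 = 0+0+0+0+0+0+0+0+0+0+0 mod 2 = 0
  c[6] = d·G[:,6] = (10011011001)·(00010000000) mod 2 = 0+0+0+1+0+0+0+0+0+0+0 mod 2 = 1
  c[7] = d·G[:,7] = (10011011001)·(00001111111) mod 2 = 0+0+0+0+1+0+1+1+0+0+1 mod 2 = 0
  c[8] = d·G[:,8] = (10011011001)·(00001000000) mod 2 = 0+0+0+0+1+0+0+0+0+0+0 mod 2 = 1
  c[9] = d·G[:,9] = (10011011001)·(00000100000) mod 2 = 0+0+0+0+0+0+0+0+0+0+0 mod 2 = 0
  c[10] = d·G[:,10] = (10011011001)·(00000010000) mod 2 = 0+0+0+0+0+0+1+0+0+0+0 mod 2 = 1
  c[11] = d·G[:,11] = (10011011001)·(00000001000) mod 2 = 0+0+0+0+0+0+0+1+0+0+0 mod 2 = 1
  c[12] = d·G[:,12] = (10011011001)·(00000000100) mod 2 = 0+0+0+0+0+0+0+0+0+0+0 mod 2 = 0
  c[13] = d·G[:,13] = (10011011001)·(00000000010) mod 2 = 0+0+0+0+0+0+0+0+0+0+0 mod 2 = 0
  c[14] = d·G[:,14] = (10011011001)·(00000000001) mod 2 = 0+0+0+0+0+0+0+0+0+0+1 mod 2 = 1
Codeword = 101100101011001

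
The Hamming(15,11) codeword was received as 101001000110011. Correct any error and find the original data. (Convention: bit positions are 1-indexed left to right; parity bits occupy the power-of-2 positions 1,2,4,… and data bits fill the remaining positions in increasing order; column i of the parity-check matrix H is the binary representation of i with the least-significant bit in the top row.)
Syndrome s = H · r^T (mod 2), r = 101001000110011:
  s[0] = (101010101010101)·(101001000110011) mod 2 = 1+0+1+0+0+0+0+0+0+0+1+0+0+0+1 mod 2 = 0
  s[1] = (011001100110011)·(101001000110011) mod 2 = 0+0+1+0+0+1+0+0+0+1+1+0+0+1+1 mod 2 = 0
  s[2] = (000111100001111)·(101001000110011) mod 2 = 0+0+0+0+0+1+0+0+0+0+0+0+0+1+1 mod 2 = 1
  s[3] = (000000011111111)·(101001000110011) mod 2 = 0+0+0+0+0+0+0+0+0+1+1+0+0+1+1 mod 2 = 0
Syndrome = 0010
Column 4 of H equals this syndrome → error at bit 4 (1-indexed).
Flip bit 4: 101001000110011 → 101101000110011
Extract data bits at positions {3,5,6,7,9,10,11,12,13,14,15}: 10100110011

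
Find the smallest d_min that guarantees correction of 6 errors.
Correcting t errors requires d_min ≥ 2t + 1 = 2·6 + 1 = 13.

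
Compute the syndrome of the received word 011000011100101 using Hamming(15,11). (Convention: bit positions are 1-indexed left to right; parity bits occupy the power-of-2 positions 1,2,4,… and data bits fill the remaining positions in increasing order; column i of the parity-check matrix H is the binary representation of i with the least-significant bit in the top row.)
Syndrome s = H · r^T (mod 2), r = 011000011100101:
  s[0] = (101010101010101)·(011000011100101) mod 2 = 0+0+1+0+0+0+0+0+1+0+0+0+1+0+1 mod 2 = 0
  s[1] = (011001100110011)·(011000011100101) mod 2 = 0+1+1+0+0+0+0+0+0+1+0+0+0+0+1 mod 2 = 0
  s[2] = (000111100001111)·(011000011100101) mod 2 = 0+0+0+0+0+0+0+0+0+0+0+0+1+0+1 mod 2 = 0
  s[3] = (000000011111111)·(011000011100101) mod 2 = 0+0+0+0+0+0+0+1+1+1+0+0+1+0+1 mod 2 = 1
Syndrome = 0001
Non-zero syndrome: error at position 8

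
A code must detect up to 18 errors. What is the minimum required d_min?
Detecting e errors requires d_min ≥ e + 1 = 18 + 1 = 19.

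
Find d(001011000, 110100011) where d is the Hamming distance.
XOR = 111111011, count of 1s = 8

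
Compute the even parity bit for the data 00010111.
Sum of data bits: 0+0+0+1+0+1+1+1 = 4.
4 mod 2 = 0, so parity bit = 0.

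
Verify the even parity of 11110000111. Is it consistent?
Sum of all bits: 1+1+1+1+0+0+0+0+1+1+1 = 7; 7 mod 2 = 1. Result is 1 → parity error detected.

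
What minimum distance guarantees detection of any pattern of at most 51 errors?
Detecting e errors requires d_min ≥ e + 1 = 51 + 1 = 52.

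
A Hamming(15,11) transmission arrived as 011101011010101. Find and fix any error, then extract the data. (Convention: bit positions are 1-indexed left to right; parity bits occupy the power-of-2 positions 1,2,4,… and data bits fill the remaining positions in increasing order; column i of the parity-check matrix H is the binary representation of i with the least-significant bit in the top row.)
Syndrome s = H · r^T (mod 2), r = 011101011010101:
  s[0] = (101010101010101)·(011101011010101) mod 2 = 0+0+1+0+0+0+0+0+1+0+1+0+1+0+1 mod 2 = 1
  s[1] = (011001100110011)·(011101011010101) mod 2 = 0+1+1+0+0+1+0+0+0+0+1+0+0+0+1 mod 2 = 1
  s[2] = (000111100001111)·(011101011010101) mod 2 = 0+0+0+1+0+1+0+0+0+0+0+0+1+0+1 mod 2 = 0
  s[3] = (000000011111111)·(011101011010101) mod 2 = 0+0+0+0+0+0+0+1+1+0+1+0+1+0+1 mod 2 = 1
Syndrome = 1101
Column 11 of H equals this syndrome → error at bit 11 (1-indexed).
Flip bit 11: 011101011010101 → 011101011000101
Extract data bits at positions {3,5,6,7,9,10,11,12,13,14,15}: 10101000101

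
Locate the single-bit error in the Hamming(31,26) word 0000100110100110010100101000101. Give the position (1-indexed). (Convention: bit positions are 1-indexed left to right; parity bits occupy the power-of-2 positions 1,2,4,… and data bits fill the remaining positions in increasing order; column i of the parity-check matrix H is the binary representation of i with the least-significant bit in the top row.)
Syndrome s = H · r^T (mod 2), r = 0000100110100110010100101000101:
  s[0] = (1010101010101010101010101010101)·(0000100110100110010100101000101) mod 2 = 0+0+0+0+1+0+0+0+1+0+1+0+0+0+1+0+0+0+0+0+0+0+1+0+1+0+0+0+1+0+1 mod 2 = 0
  s[1] = (0110011001100110011001100110011)·(0000100110100110010100101000101) mod 2 = 0+0+0+0+0+0+0+0+0+0+1+0+0+1+1+0+0+1+0+0+0+0+1+0+0+0+0+0+0+0+1 mod 2 = 0
  s[2] = (0001111000011110000111100001111)·(0000100110100110010100101000101) mod 2 = 0+0+0+0+1+0+0+0+0+0+0+0+0+1+1+0+0+0+0+1+0+0+1+0+0+0+0+0+1+0+1 mod 2 = 1
  s[3] = (0000000111111110000000011111111)·(0000100110100110010100101000101) mod 2 = 0+0+0+0+0+0+0+1+1+0+1+0+0+1+1+0+0+0+0+0+0+0+0+0+1+0+0+0+1+0+1 mod 2 = 0
  s[4] = (0000000000000001111111111111111)·(0000100110100110010100101000101) mod 2 = 0+0+0+0+0+0+0+0+0+0+0+0+0+0+0+0+0+1+0+1+0+0+1+0+1+0+0+0+1+0+1 mod 2 = 0
Syndrome = 00100
Column i of H is the binary representation of i, so the syndrome is the binary index of the flipped bit.
Read s = 00100 with s[0] as LSB: 0·2^0 + 0·2^1 + 1·2^2 + 0·2^3 + 0·2^4 = 4.
Error is at bit position 4.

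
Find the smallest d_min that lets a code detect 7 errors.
Detecting e errors requires d_min ≥ e + 1 = 7 + 1 = 8.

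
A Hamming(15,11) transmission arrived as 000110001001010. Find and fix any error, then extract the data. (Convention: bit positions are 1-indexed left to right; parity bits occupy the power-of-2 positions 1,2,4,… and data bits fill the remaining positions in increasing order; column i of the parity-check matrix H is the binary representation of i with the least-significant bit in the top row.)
Syndrome s = H · r^T (mod 2), r = 000110001001010:
  s[0] = (101010101010101)·(000110001001010) mod 2 = 0+0+0+0+1+0+0+0+1+0+0+0+0+0+0 mod 2 = 0
  s[1] = (011001100110011)·(000110001001010) mod 2 = 0+0+0+0+0+0+0+0+0+0+0+0+0+1+0 mod 2 = 1
  s[2] = (000111100001111)·(000110001001010) mod 2 = 0+0+0+1+1+0+0+0+0+0+0+1+0+1+0 mod 2 = 0
  s[3] = (000000011111111)·(000110001001010) mod 2 = 0+0+0+0+0+0+0+0+1+0+0+1+0+1+0 mod 2 = 1
Syndrome = 0101
Column 10 of H equals this syndrome → error at bit 10 (1-indexed).
Flip bit 10: 000110001001010 → 000110001101010
Extract data bits at positions {3,5,6,7,9,10,11,12,13,14,15}: 01001101010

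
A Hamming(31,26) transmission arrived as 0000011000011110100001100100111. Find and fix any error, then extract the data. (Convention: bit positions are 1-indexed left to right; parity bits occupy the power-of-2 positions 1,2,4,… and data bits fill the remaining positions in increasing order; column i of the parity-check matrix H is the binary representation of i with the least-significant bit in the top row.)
Syndrome s = H · r^T (mod 2), r = 0000011000011110100001100100111:
  s[0] = (1010101010101010101010101010101)·(0000011000011110100001100100111) mod 2 = 0+0+0+0+0+0+1+0+0+0+0+0+1+0+1+0+1+0+0+0+0+0+1+0+0+0+0+0+1+0+1 mod 2 = 1
  s[1] = (0110011001100110011001100110011)·(0000011000011110100001100100111) mod 2 = 0+0+0+0+0+1+1+0+0+0+0+0+0+1+1+0+0+0+0+0+0+1+1+0+0+1+0+0+0+1+1 mod 2 = 1
  s[2] = (0001111000011110000111100001111)·(0000011000011110100001100100111) mod 2 = 0+0+0+0+0+1+1+0+0+0+0+1+1+1+1+0+0+0+0+0+0+1+1+0+0+0+0+0+1+1+1 mod 2 = 1
  s[3] = (0000000111111110000000011111111)·(0000011000011110100001100100111) mod 2 = 0+0+0+0+0+0+0+0+0+0+0+1+1+1+1+0+0+0+0+0+0+0+0+0+0+1+0+0+1+1+1 mod 2 = 0
  s[4] = (0000000000000001111111111111111)·(0000011000011110100001100100111) mod 2 = 0+0+0+0+0+0+0+0+0+0+0+0+0+0+0+0+1+0+0+0+0+1+1+0+0+1+0+0+1+1+1 mod 2 = 1
Syndrome = 11101
Column 23 of H equals this syndrome → error at bit 23 (1-indexed).
Flip bit 23: 0000011000011110100001100100111 → 0000011000011110100001000100111
Extract data bits at positions {3,5,6,7,9,10,11,12,13,14,15,17,18,19,20,21,22,23,24,25,26,27,28,29,30,31}: 00110001111100001000100111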